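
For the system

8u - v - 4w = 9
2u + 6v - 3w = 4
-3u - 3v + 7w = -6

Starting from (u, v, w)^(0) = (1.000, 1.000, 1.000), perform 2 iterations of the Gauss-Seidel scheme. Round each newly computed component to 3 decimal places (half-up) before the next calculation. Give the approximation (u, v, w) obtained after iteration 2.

Iteration 1:
  u = (9 - (-1)·1.000 - (-4)·1.000) / (8) = 1.750
  v = (4 - (2)·1.750 - (-3)·1.000) / (6) = 0.583
  w = (-6 - (-3)·1.750 - (-3)·0.583) / (7) = 0.143
Iteration 2:
  u = (9 - (-1)·0.583 - (-4)·0.143) / (8) = 1.269
  v = (4 - (2)·1.269 - (-3)·0.143) / (6) = 0.315
  w = (-6 - (-3)·1.269 - (-3)·0.315) / (7) = -0.178

(1.269, 0.315, -0.178)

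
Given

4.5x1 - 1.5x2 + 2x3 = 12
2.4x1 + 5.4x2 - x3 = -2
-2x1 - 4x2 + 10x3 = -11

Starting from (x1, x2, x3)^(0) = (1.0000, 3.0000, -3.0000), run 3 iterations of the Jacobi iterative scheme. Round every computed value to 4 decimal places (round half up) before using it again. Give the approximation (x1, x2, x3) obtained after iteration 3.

Iteration 1:
  x1 = (12 - (-1.5)·3.0000 - (2)·-3.0000) / (4.5) = 5.0000
  x2 = (-2 - (2.4)·1.0000 - (-1)·-3.0000) / (5.4) = -1.3704
  x3 = (-11 - (-2)·1.0000 - (-4)·3.0000) / (10) = 0.3000
Iteration 2:
  x1 = (12 - (-1.5)·-1.3704 - (2)·0.3000) / (4.5) = 2.0765
  x2 = (-2 - (2.4)·5.0000 - (-1)·0.3000) / (5.4) = -2.5370
  x3 = (-11 - (-2)·5.0000 - (-4)·-1.3704) / (10) = -0.6482
Iteration 3:
  x1 = (12 - (-1.5)·-2.5370 - (2)·-0.6482) / (4.5) = 2.1091
  x2 = (-2 - (2.4)·2.0765 - (-1)·-0.6482) / (5.4) = -1.4133
  x3 = (-11 - (-2)·2.0765 - (-4)·-2.5370) / (10) = -1.6995

(2.1091, -1.4133, -1.6995)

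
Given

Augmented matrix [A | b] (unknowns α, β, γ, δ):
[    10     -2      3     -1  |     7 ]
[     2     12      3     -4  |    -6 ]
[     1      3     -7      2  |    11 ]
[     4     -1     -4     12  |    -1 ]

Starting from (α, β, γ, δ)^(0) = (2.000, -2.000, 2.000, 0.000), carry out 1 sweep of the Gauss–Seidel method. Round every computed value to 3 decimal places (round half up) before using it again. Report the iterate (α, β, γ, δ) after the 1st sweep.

(-0.300, -0.950, -2.021, -0.736)

Iteration 1:
  α = (7 - (-2)·-2.000 - (3)·2.000 - (-1)·0.000) / (10) = -0.300
  β = (-6 - (2)·-0.300 - (3)·2.000 - (-4)·0.000) / (12) = -0.950
  γ = (11 - (1)·-0.300 - (3)·-0.950 - (2)·0.000) / (-7) = -2.021
  δ = (-1 - (4)·-0.300 - (-1)·-0.950 - (-4)·-2.021) / (12) = -0.736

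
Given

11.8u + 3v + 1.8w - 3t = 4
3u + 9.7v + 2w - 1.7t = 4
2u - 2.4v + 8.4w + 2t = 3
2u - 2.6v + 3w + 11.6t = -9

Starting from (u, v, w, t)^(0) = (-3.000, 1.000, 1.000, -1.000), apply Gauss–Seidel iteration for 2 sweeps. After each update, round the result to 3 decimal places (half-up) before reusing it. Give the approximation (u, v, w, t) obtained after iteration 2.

(-0.025, 0.121, 0.606, -0.901)

Iteration 1:
  u = (4 - (3)·1.000 - (1.8)·1.000 - (-3)·-1.000) / (11.8) = -0.322
  v = (4 - (3)·-0.322 - (2)·1.000 - (-1.7)·-1.000) / (9.7) = 0.131
  w = (3 - (2)·-0.322 - (-2.4)·0.131 - (2)·-1.000) / (8.4) = 0.709
  t = (-9 - (2)·-0.322 - (-2.6)·0.131 - (3)·0.709) / (11.6) = -0.874
Iteration 2:
  u = (4 - (3)·0.131 - (1.8)·0.709 - (-3)·-0.874) / (11.8) = -0.025
  v = (4 - (3)·-0.025 - (2)·0.709 - (-1.7)·-0.874) / (9.7) = 0.121
  w = (3 - (2)·-0.025 - (-2.4)·0.121 - (2)·-0.874) / (8.4) = 0.606
  t = (-9 - (2)·-0.025 - (-2.6)·0.121 - (3)·0.606) / (11.6) = -0.901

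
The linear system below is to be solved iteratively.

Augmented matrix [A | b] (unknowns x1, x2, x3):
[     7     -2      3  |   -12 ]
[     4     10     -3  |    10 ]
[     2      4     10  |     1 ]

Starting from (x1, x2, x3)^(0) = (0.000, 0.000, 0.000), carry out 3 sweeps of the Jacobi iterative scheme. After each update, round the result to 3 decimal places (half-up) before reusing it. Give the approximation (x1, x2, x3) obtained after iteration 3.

Iteration 1:
  x1 = (-12 - (-2)·0.000 - (3)·0.000) / (7) = -1.714
  x2 = (10 - (4)·0.000 - (-3)·0.000) / (10) = 1.000
  x3 = (1 - (2)·0.000 - (4)·0.000) / (10) = 0.100
Iteration 2:
  x1 = (-12 - (-2)·1.000 - (3)·0.100) / (7) = -1.471
  x2 = (10 - (4)·-1.714 - (-3)·0.100) / (10) = 1.716
  x3 = (1 - (2)·-1.714 - (4)·1.000) / (10) = 0.043
Iteration 3:
  x1 = (-12 - (-2)·1.716 - (3)·0.043) / (7) = -1.242
  x2 = (10 - (4)·-1.471 - (-3)·0.043) / (10) = 1.601
  x3 = (1 - (2)·-1.471 - (4)·1.716) / (10) = -0.292

(-1.242, 1.601, -0.292)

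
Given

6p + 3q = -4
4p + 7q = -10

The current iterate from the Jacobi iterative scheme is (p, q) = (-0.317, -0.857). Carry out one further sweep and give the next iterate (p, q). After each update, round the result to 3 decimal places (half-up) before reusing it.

(-0.238, -1.247)

One sweep:
  p = (-4 - (3)·-0.857) / (6) = -0.238
  q = (-10 - (4)·-0.317) / (7) = -1.247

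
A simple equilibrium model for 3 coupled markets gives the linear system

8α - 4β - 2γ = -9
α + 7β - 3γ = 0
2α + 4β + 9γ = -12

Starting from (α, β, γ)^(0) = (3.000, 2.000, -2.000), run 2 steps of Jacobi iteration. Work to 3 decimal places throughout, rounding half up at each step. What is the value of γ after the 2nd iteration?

Iteration 1:
  α = (-9 - (-4)·2.000 - (-2)·-2.000) / (8) = -0.625
  β = (0 - (1)·3.000 - (-3)·-2.000) / (7) = -1.286
  γ = (-12 - (2)·3.000 - (4)·2.000) / (9) = -2.889
Iteration 2:
  α = (-9 - (-4)·-1.286 - (-2)·-2.889) / (8) = -2.490
  β = (0 - (1)·-0.625 - (-3)·-2.889) / (7) = -1.149
  γ = (-12 - (2)·-0.625 - (4)·-1.286) / (9) = -0.623

-0.623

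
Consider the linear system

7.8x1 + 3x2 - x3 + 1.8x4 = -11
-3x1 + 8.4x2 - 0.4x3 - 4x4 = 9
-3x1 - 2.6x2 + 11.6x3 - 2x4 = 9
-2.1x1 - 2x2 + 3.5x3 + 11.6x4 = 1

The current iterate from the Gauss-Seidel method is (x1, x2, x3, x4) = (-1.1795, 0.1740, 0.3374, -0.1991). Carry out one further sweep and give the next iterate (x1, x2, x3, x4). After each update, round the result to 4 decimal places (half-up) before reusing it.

(-1.3880, 0.4970, 0.4940, -0.2284)

One sweep:
  x1 = (-11 - (3)·0.1740 - (-1)·0.3374 - (1.8)·-0.1991) / (7.8) = -1.3880
  x2 = (9 - (-3)·-1.3880 - (-0.4)·0.3374 - (-4)·-0.1991) / (8.4) = 0.4970
  x3 = (9 - (-3)·-1.3880 - (-2.6)·0.4970 - (-2)·-0.1991) / (11.6) = 0.4940
  x4 = (1 - (-2.1)·-1.3880 - (-2)·0.4970 - (3.5)·0.4940) / (11.6) = -0.2284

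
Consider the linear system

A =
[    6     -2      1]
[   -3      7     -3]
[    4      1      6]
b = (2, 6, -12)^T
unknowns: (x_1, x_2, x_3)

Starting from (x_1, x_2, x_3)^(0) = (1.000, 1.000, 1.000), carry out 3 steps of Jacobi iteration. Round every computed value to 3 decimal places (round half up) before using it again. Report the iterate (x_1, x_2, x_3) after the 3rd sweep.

(0.722, 0.325, -2.894)

Iteration 1:
  x_1 = (2 - (-2)·1.000 - (1)·1.000) / (6) = 0.500
  x_2 = (6 - (-3)·1.000 - (-3)·1.000) / (7) = 1.714
  x_3 = (-12 - (4)·1.000 - (1)·1.000) / (6) = -2.833
Iteration 2:
  x_1 = (2 - (-2)·1.714 - (1)·-2.833) / (6) = 1.377
  x_2 = (6 - (-3)·0.500 - (-3)·-2.833) / (7) = -0.143
  x_3 = (-12 - (4)·0.500 - (1)·1.714) / (6) = -2.619
Iteration 3:
  x_1 = (2 - (-2)·-0.143 - (1)·-2.619) / (6) = 0.722
  x_2 = (6 - (-3)·1.377 - (-3)·-2.619) / (7) = 0.325
  x_3 = (-12 - (4)·1.377 - (1)·-0.143) / (6) = -2.894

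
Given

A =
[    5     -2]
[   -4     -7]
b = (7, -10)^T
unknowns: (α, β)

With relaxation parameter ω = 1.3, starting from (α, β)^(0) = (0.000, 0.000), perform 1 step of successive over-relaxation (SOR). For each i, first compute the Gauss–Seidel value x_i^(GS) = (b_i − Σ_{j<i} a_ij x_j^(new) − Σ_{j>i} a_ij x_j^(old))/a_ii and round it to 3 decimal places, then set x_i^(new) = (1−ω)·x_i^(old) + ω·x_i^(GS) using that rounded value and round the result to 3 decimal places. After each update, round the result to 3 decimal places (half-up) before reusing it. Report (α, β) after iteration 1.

(1.820, 0.506)

Iteration 1:
  α: GS value = (7 - (-2)·0.000) / (5) = 1.400;  α ← (1−ω)·0.000 + ω·1.400 = 1.820
  β: GS value = (-10 - (-4)·1.820) / (-7) = 0.389;  β ← (1−ω)·0.000 + ω·0.389 = 0.506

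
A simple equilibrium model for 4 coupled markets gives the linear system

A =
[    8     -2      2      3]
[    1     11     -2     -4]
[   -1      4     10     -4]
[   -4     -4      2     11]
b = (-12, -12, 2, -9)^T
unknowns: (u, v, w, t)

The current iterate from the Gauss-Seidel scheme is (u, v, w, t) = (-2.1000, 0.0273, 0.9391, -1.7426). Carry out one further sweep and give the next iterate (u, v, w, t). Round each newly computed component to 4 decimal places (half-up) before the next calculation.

(-1.0745, -1.4562, -0.0220, -1.7344)

One sweep:
  u = (-12 - (-2)·0.0273 - (2)·0.9391 - (3)·-1.7426) / (8) = -1.0745
  v = (-12 - (1)·-1.0745 - (-2)·0.9391 - (-4)·-1.7426) / (11) = -1.4562
  w = (2 - (-1)·-1.0745 - (4)·-1.4562 - (-4)·-1.7426) / (10) = -0.0220
  t = (-9 - (-4)·-1.0745 - (-4)·-1.4562 - (2)·-0.0220) / (11) = -1.7344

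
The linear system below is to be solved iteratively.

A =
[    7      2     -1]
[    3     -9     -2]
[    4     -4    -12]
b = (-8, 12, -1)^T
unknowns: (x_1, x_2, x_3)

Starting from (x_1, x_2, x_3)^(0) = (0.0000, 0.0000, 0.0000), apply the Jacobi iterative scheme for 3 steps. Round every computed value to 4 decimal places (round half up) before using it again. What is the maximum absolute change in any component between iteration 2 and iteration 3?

0.2641

Iteration 1:
  x_1 = (-8 - (2)·0.0000 - (-1)·0.0000) / (7) = -1.1429
  x_2 = (12 - (3)·0.0000 - (-2)·0.0000) / (-9) = -1.3333
  x_3 = (-1 - (4)·0.0000 - (-4)·0.0000) / (-12) = 0.0833
Iteration 2:
  x_1 = (-8 - (2)·-1.3333 - (-1)·0.0833) / (7) = -0.7500
  x_2 = (12 - (3)·-1.1429 - (-2)·0.0833) / (-9) = -1.7328
  x_3 = (-1 - (4)·-1.1429 - (-4)·-1.3333) / (-12) = 0.1468
Iteration 3:
  x_1 = (-8 - (2)·-1.7328 - (-1)·0.1468) / (7) = -0.6268
  x_2 = (12 - (3)·-0.7500 - (-2)·0.1468) / (-9) = -1.6160
  x_3 = (-1 - (4)·-0.7500 - (-4)·-1.7328) / (-12) = 0.4109
Change: (0.1232, 0.1168, 0.2641) → max |·| = 0.2641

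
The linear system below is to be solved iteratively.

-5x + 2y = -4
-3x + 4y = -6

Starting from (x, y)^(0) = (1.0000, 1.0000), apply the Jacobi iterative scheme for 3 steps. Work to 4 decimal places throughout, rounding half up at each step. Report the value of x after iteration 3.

0.5600

Iteration 1:
  x = (-4 - (2)·1.0000) / (-5) = 1.2000
  y = (-6 - (-3)·1.0000) / (4) = -0.7500
Iteration 2:
  x = (-4 - (2)·-0.7500) / (-5) = 0.5000
  y = (-6 - (-3)·1.2000) / (4) = -0.6000
Iteration 3:
  x = (-4 - (2)·-0.6000) / (-5) = 0.5600
  y = (-6 - (-3)·0.5000) / (4) = -1.1250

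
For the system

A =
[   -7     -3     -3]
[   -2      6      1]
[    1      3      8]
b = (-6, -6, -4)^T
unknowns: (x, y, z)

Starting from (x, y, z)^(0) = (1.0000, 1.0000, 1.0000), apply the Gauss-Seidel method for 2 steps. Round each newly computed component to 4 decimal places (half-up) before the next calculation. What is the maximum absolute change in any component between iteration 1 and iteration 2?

1.3839

Iteration 1:
  x = (-6 - (-3)·1.0000 - (-3)·1.0000) / (-7) = 0.0000
  y = (-6 - (-2)·0.0000 - (1)·1.0000) / (6) = -1.1667
  z = (-4 - (1)·0.0000 - (3)·-1.1667) / (8) = -0.0625
Iteration 2:
  x = (-6 - (-3)·-1.1667 - (-3)·-0.0625) / (-7) = 1.3839
  y = (-6 - (-2)·1.3839 - (1)·-0.0625) / (6) = -0.5283
  z = (-4 - (1)·1.3839 - (3)·-0.5283) / (8) = -0.4749
Change: (1.3839, 0.6384, -0.4124) → max |·| = 1.3839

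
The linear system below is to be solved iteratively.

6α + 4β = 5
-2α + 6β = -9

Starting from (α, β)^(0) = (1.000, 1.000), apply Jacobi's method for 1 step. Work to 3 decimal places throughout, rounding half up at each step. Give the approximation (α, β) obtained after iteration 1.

(0.167, -1.167)

Iteration 1:
  α = (5 - (4)·1.000) / (6) = 0.167
  β = (-9 - (-2)·1.000) / (6) = -1.167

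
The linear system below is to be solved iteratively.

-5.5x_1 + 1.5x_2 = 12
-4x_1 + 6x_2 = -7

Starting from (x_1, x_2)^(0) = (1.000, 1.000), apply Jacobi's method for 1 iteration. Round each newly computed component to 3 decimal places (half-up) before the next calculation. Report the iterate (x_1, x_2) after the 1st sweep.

Iteration 1:
  x_1 = (12 - (1.5)·1.000) / (-5.5) = -1.909
  x_2 = (-7 - (-4)·1.000) / (6) = -0.500

(-1.909, -0.500)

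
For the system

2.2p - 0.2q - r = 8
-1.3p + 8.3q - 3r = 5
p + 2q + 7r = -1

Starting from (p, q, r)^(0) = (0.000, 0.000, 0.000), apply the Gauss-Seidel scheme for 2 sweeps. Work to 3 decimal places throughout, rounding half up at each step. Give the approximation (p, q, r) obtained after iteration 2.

Iteration 1:
  p = (8 - (-0.2)·0.000 - (-1)·0.000) / (2.2) = 3.636
  q = (5 - (-1.3)·3.636 - (-3)·0.000) / (8.3) = 1.172
  r = (-1 - (1)·3.636 - (2)·1.172) / (7) = -0.997
Iteration 2:
  p = (8 - (-0.2)·1.172 - (-1)·-0.997) / (2.2) = 3.290
  q = (5 - (-1.3)·3.290 - (-3)·-0.997) / (8.3) = 0.757
  r = (-1 - (1)·3.290 - (2)·0.757) / (7) = -0.829

(3.290, 0.757, -0.829)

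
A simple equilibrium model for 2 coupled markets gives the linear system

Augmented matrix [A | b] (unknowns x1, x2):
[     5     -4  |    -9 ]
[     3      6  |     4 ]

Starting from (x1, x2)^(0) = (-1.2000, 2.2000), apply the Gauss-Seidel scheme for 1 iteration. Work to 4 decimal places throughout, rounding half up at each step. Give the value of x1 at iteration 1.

Iteration 1:
  x1 = (-9 - (-4)·2.2000) / (5) = -0.0400
  x2 = (4 - (3)·-0.0400) / (6) = 0.6867

-0.0400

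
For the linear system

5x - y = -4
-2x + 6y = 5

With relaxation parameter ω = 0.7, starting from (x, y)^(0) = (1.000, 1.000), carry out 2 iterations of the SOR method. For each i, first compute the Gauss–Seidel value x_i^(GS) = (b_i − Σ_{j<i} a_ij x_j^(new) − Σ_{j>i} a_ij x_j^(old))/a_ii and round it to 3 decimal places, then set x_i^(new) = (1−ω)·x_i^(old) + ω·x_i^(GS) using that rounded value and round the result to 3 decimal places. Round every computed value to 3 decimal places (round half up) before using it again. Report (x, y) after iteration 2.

(-0.476, 0.729)

Iteration 1:
  x: GS value = (-4 - (-1)·1.000) / (5) = -0.600;  x ← (1−ω)·1.000 + ω·-0.600 = -0.120
  y: GS value = (5 - (-2)·-0.120) / (6) = 0.793;  y ← (1−ω)·1.000 + ω·0.793 = 0.855
Iteration 2:
  x: GS value = (-4 - (-1)·0.855) / (5) = -0.629;  x ← (1−ω)·-0.120 + ω·-0.629 = -0.476
  y: GS value = (5 - (-2)·-0.476) / (6) = 0.675;  y ← (1−ω)·0.855 + ω·0.675 = 0.729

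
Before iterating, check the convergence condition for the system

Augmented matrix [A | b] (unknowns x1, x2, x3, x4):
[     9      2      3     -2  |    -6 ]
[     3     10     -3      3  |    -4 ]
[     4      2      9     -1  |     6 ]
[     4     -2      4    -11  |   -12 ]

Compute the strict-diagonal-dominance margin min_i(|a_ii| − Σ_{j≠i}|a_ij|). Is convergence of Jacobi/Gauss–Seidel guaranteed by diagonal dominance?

row 1: |9| − (2+3+2) = 2
row 2: |10| − (3+3+3) = 1
row 3: |9| − (4+2+1) = 2
row 4: |-11| − (4+2+4) = 1
minimum over rows = 1 → strictly diagonally dominant (convergence guaranteed)

1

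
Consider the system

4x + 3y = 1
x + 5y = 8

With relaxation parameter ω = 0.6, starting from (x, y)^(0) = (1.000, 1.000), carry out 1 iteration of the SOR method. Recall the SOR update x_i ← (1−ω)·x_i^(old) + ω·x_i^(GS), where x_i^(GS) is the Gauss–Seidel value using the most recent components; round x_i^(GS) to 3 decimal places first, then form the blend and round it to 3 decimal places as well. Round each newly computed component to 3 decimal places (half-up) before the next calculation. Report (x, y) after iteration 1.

(0.100, 1.348)

Iteration 1:
  x: GS value = (1 - (3)·1.000) / (4) = -0.500;  x ← (1−ω)·1.000 + ω·-0.500 = 0.100
  y: GS value = (8 - (1)·0.100) / (5) = 1.580;  y ← (1−ω)·1.000 + ω·1.580 = 1.348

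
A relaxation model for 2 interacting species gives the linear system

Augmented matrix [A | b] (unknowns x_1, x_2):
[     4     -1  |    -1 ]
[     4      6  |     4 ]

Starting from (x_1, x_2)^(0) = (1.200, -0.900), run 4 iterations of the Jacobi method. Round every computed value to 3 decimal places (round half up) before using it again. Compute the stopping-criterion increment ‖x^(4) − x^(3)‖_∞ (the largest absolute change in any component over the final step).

0.186

Iteration 1:
  x_1 = (-1 - (-1)·-0.900) / (4) = -0.475
  x_2 = (4 - (4)·1.200) / (6) = -0.133
Iteration 2:
  x_1 = (-1 - (-1)·-0.133) / (4) = -0.283
  x_2 = (4 - (4)·-0.475) / (6) = 0.983
Iteration 3:
  x_1 = (-1 - (-1)·0.983) / (4) = -0.004
  x_2 = (4 - (4)·-0.283) / (6) = 0.855
Iteration 4:
  x_1 = (-1 - (-1)·0.855) / (4) = -0.036
  x_2 = (4 - (4)·-0.004) / (6) = 0.669
Change: (-0.032, -0.186) → max |·| = 0.186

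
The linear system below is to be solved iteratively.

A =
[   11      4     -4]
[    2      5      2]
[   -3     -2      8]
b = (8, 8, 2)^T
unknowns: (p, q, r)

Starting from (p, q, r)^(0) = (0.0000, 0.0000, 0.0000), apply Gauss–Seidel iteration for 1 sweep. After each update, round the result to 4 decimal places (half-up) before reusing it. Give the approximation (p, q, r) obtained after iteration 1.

Iteration 1:
  p = (8 - (4)·0.0000 - (-4)·0.0000) / (11) = 0.7273
  q = (8 - (2)·0.7273 - (2)·0.0000) / (5) = 1.3091
  r = (2 - (-3)·0.7273 - (-2)·1.3091) / (8) = 0.8500

(0.7273, 1.3091, 0.8500)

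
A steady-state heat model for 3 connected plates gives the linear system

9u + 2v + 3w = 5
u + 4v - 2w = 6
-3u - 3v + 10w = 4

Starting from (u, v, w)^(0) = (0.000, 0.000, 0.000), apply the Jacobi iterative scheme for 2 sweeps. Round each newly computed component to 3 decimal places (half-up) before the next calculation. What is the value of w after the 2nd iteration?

1.017

Iteration 1:
  u = (5 - (2)·0.000 - (3)·0.000) / (9) = 0.556
  v = (6 - (1)·0.000 - (-2)·0.000) / (4) = 1.500
  w = (4 - (-3)·0.000 - (-3)·0.000) / (10) = 0.400
Iteration 2:
  u = (5 - (2)·1.500 - (3)·0.400) / (9) = 0.089
  v = (6 - (1)·0.556 - (-2)·0.400) / (4) = 1.561
  w = (4 - (-3)·0.556 - (-3)·1.500) / (10) = 1.017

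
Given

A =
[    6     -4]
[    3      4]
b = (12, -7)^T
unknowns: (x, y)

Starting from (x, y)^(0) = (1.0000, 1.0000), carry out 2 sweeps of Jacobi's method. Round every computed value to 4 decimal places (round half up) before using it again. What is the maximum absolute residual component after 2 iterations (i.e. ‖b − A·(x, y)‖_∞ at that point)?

7.0001

Iteration 1:
  x = (12 - (-4)·1.0000) / (6) = 2.6667
  y = (-7 - (3)·1.0000) / (4) = -2.5000
Iteration 2:
  x = (12 - (-4)·-2.5000) / (6) = 0.3333
  y = (-7 - (3)·2.6667) / (4) = -3.7500
Residual b − A·x = (-4.9998, 7.0001); ∞-norm = 7.0001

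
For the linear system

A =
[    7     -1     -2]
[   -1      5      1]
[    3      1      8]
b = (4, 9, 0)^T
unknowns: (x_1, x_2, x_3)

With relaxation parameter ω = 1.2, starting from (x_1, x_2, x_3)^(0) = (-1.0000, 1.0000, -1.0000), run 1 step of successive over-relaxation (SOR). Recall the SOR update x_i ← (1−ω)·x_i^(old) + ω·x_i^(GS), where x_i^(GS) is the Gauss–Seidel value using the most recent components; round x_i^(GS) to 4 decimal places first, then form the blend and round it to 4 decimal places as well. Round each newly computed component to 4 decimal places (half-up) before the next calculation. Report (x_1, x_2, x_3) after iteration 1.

(0.7143, 2.3715, -0.4772)

Iteration 1:
  x_1: GS value = (4 - (-1)·1.0000 - (-2)·-1.0000) / (7) = 0.4286;  x_1 ← (1−ω)·-1.0000 + ω·0.4286 = 0.7143
  x_2: GS value = (9 - (-1)·0.7143 - (1)·-1.0000) / (5) = 2.1429;  x_2 ← (1−ω)·1.0000 + ω·2.1429 = 2.3715
  x_3: GS value = (0 - (3)·0.7143 - (1)·2.3715) / (8) = -0.5643;  x_3 ← (1−ω)·-1.0000 + ω·-0.5643 = -0.4772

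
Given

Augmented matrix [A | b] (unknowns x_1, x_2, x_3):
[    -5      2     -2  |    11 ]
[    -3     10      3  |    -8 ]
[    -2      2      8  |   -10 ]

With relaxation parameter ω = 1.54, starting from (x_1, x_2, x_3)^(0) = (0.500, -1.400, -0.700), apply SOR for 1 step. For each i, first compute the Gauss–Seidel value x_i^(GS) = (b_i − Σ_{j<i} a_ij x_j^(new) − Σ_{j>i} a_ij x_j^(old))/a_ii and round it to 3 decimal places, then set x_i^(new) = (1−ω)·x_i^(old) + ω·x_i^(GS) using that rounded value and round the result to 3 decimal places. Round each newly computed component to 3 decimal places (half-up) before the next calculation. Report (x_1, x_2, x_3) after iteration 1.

Iteration 1:
  x_1: GS value = (11 - (2)·-1.400 - (-2)·-0.700) / (-5) = -2.480;  x_1 ← (1−ω)·0.500 + ω·-2.480 = -4.089
  x_2: GS value = (-8 - (-3)·-4.089 - (3)·-0.700) / (10) = -1.817;  x_2 ← (1−ω)·-1.400 + ω·-1.817 = -2.042
  x_3: GS value = (-10 - (-2)·-4.089 - (2)·-2.042) / (8) = -1.762;  x_3 ← (1−ω)·-0.700 + ω·-1.762 = -2.335

(-4.089, -2.042, -2.335)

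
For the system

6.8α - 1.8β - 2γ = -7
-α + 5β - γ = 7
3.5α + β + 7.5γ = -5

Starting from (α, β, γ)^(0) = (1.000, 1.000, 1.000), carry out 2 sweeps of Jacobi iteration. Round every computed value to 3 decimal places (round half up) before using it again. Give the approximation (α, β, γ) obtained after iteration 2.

Iteration 1:
  α = (-7 - (-1.8)·1.000 - (-2)·1.000) / (6.8) = -0.471
  β = (7 - (-1)·1.000 - (-1)·1.000) / (5) = 1.800
  γ = (-5 - (3.5)·1.000 - (1)·1.000) / (7.5) = -1.267
Iteration 2:
  α = (-7 - (-1.8)·1.800 - (-2)·-1.267) / (6.8) = -0.926
  β = (7 - (-1)·-0.471 - (-1)·-1.267) / (5) = 1.052
  γ = (-5 - (3.5)·-0.471 - (1)·1.800) / (7.5) = -0.687

(-0.926, 1.052, -0.687)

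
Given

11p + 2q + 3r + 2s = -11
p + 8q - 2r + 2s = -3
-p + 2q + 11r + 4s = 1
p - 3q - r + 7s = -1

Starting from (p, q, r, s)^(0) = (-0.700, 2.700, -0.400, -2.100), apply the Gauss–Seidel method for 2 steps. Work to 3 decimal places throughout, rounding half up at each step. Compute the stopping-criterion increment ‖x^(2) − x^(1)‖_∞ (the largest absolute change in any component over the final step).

Iteration 1:
  p = (-11 - (2)·2.700 - (3)·-0.400 - (2)·-2.100) / (11) = -1.000
  q = (-3 - (1)·-1.000 - (-2)·-0.400 - (2)·-2.100) / (8) = 0.175
  r = (1 - (-1)·-1.000 - (2)·0.175 - (4)·-2.100) / (11) = 0.732
  s = (-1 - (1)·-1.000 - (-3)·0.175 - (-1)·0.732) / (7) = 0.180
Iteration 2:
  p = (-11 - (2)·0.175 - (3)·0.732 - (2)·0.180) / (11) = -1.264
  q = (-3 - (1)·-1.264 - (-2)·0.732 - (2)·0.180) / (8) = -0.079
  r = (1 - (-1)·-1.264 - (2)·-0.079 - (4)·0.180) / (11) = -0.075
  s = (-1 - (1)·-1.264 - (-3)·-0.079 - (-1)·-0.075) / (7) = -0.007
Change: (-0.264, -0.254, -0.807, -0.187) → max |·| = 0.807

0.807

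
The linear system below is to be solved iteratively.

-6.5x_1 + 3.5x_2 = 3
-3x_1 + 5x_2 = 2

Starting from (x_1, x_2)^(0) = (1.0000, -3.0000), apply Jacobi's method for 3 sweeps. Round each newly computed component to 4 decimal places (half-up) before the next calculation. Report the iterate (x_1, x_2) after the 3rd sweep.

Iteration 1:
  x_1 = (3 - (3.5)·-3.0000) / (-6.5) = -2.0769
  x_2 = (2 - (-3)·1.0000) / (5) = 1.0000
Iteration 2:
  x_1 = (3 - (3.5)·1.0000) / (-6.5) = 0.0769
  x_2 = (2 - (-3)·-2.0769) / (5) = -0.8461
Iteration 3:
  x_1 = (3 - (3.5)·-0.8461) / (-6.5) = -0.9171
  x_2 = (2 - (-3)·0.0769) / (5) = 0.4461

(-0.9171, 0.4461)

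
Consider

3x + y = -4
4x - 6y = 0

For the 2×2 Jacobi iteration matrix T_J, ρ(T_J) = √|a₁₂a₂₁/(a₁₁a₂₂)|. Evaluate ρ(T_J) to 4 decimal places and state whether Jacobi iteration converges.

a₁₂a₂₁/(a₁₁a₂₂) = (1)·(4) / ((3)·(-6)) = -0.222222
ρ = √|-0.222222| = √0.222222 = 0.4714
ρ < 1, so Jacobi converges

0.4714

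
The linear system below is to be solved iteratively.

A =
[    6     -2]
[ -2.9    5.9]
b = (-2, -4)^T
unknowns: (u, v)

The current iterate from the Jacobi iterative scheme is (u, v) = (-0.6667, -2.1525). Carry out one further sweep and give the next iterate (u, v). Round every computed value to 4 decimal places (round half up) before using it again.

(-1.0508, -1.0057)

One sweep:
  u = (-2 - (-2)·-2.1525) / (6) = -1.0508
  v = (-4 - (-2.9)·-0.6667) / (5.9) = -1.0057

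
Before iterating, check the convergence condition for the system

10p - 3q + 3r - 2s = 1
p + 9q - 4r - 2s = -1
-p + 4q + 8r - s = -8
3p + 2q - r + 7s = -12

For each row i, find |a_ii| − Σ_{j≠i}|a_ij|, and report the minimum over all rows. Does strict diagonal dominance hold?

1

row 1: |10| − (3+3+2) = 2
row 2: |9| − (1+4+2) = 2
row 3: |8| − (1+4+1) = 2
row 4: |7| − (3+2+1) = 1
minimum over rows = 1 → strictly diagonally dominant (convergence guaranteed)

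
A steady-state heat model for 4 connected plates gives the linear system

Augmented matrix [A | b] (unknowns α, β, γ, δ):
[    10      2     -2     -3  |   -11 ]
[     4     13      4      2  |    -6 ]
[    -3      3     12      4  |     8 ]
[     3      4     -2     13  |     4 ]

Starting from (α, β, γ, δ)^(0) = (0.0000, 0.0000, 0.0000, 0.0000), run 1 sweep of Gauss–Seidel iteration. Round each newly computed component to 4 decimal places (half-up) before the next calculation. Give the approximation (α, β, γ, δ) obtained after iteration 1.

Iteration 1:
  α = (-11 - (2)·0.0000 - (-2)·0.0000 - (-3)·0.0000) / (10) = -1.1000
  β = (-6 - (4)·-1.1000 - (4)·0.0000 - (2)·0.0000) / (13) = -0.1231
  γ = (8 - (-3)·-1.1000 - (3)·-0.1231 - (4)·0.0000) / (12) = 0.4224
  δ = (4 - (3)·-1.1000 - (4)·-0.1231 - (-2)·0.4224) / (13) = 0.6644

(-1.1000, -0.1231, 0.4224, 0.6644)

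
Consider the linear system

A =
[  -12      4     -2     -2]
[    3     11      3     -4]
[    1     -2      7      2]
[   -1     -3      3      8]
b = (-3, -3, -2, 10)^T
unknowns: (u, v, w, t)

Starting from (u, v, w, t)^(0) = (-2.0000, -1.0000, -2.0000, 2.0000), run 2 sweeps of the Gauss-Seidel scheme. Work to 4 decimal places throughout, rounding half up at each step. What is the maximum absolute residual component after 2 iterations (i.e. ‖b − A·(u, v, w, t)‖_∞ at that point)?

Iteration 1:
  u = (-3 - (4)·-1.0000 - (-2)·-2.0000 - (-2)·2.0000) / (-12) = -0.0833
  v = (-3 - (3)·-0.0833 - (3)·-2.0000 - (-4)·2.0000) / (11) = 1.0227
  w = (-2 - (1)·-0.0833 - (-2)·1.0227 - (2)·2.0000) / (7) = -0.5530
  t = (10 - (-1)·-0.0833 - (-3)·1.0227 - (3)·-0.5530) / (8) = 1.8305
Iteration 2:
  u = (-3 - (4)·1.0227 - (-2)·-0.5530 - (-2)·1.8305) / (-12) = 0.3780
  v = (-3 - (3)·0.3780 - (3)·-0.5530 - (-4)·1.8305) / (11) = 0.4406
  w = (-2 - (1)·0.3780 - (-2)·0.4406 - (2)·1.8305) / (7) = -0.7368
  t = (10 - (-1)·0.3780 - (-3)·0.4406 - (3)·-0.7368) / (8) = 1.7388
Residual b − A·x = (1.7776, 0.1850, 0.1832, -0.0002); ∞-norm = 1.7776

1.7776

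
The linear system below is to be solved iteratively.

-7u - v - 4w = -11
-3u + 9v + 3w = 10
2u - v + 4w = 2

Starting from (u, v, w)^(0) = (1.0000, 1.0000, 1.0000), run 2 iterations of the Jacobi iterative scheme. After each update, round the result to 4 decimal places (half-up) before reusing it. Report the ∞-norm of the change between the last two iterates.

Iteration 1:
  u = (-11 - (-1)·1.0000 - (-4)·1.0000) / (-7) = 0.8571
  v = (10 - (-3)·1.0000 - (3)·1.0000) / (9) = 1.1111
  w = (2 - (2)·1.0000 - (-1)·1.0000) / (4) = 0.2500
Iteration 2:
  u = (-11 - (-1)·1.1111 - (-4)·0.2500) / (-7) = 1.2698
  v = (10 - (-3)·0.8571 - (3)·0.2500) / (9) = 1.3135
  w = (2 - (2)·0.8571 - (-1)·1.1111) / (4) = 0.3492
Change: (0.4127, 0.2024, 0.0992) → max |·| = 0.4127

0.4127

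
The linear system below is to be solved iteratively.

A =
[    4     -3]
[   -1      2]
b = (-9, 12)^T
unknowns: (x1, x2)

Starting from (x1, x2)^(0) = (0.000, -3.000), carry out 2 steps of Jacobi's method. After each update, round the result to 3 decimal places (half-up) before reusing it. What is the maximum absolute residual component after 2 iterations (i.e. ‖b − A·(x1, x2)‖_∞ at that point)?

6.750

Iteration 1:
  x1 = (-9 - (-3)·-3.000) / (4) = -4.500
  x2 = (12 - (-1)·0.000) / (2) = 6.000
Iteration 2:
  x1 = (-9 - (-3)·6.000) / (4) = 2.250
  x2 = (12 - (-1)·-4.500) / (2) = 3.750
Residual b − A·x = (-6.750, 6.750); ∞-norm = 6.750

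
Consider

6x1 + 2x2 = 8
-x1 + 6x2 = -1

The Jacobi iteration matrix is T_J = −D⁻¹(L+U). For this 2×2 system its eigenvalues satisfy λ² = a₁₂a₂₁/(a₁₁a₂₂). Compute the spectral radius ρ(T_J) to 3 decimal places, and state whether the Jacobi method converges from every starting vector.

a₁₂a₂₁/(a₁₁a₂₂) = (2)·(-1) / ((6)·(6)) = -0.055556
ρ = √|-0.055556| = √0.055556 = 0.236
ρ < 1, so Jacobi converges

0.236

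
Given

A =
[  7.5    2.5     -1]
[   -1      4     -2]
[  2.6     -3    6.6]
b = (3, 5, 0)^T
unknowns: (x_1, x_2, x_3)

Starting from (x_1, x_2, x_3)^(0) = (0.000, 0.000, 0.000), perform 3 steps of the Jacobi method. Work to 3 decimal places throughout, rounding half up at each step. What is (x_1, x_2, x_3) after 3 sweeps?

Iteration 1:
  x_1 = (3 - (2.5)·0.000 - (-1)·0.000) / (7.5) = 0.400
  x_2 = (5 - (-1)·0.000 - (-2)·0.000) / (4) = 1.250
  x_3 = (0 - (2.6)·0.000 - (-3)·0.000) / (6.6) = 0.000
Iteration 2:
  x_1 = (3 - (2.5)·1.250 - (-1)·0.000) / (7.5) = -0.017
  x_2 = (5 - (-1)·0.400 - (-2)·0.000) / (4) = 1.350
  x_3 = (0 - (2.6)·0.400 - (-3)·1.250) / (6.6) = 0.411
Iteration 3:
  x_1 = (3 - (2.5)·1.350 - (-1)·0.411) / (7.5) = 0.005
  x_2 = (5 - (-1)·-0.017 - (-2)·0.411) / (4) = 1.451
  x_3 = (0 - (2.6)·-0.017 - (-3)·1.350) / (6.6) = 0.620

(0.005, 1.451, 0.620)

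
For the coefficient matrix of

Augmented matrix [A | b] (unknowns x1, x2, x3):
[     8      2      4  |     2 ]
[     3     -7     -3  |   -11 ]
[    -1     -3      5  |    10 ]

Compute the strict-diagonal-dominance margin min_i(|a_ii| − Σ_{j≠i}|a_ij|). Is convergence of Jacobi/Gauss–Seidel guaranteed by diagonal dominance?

row 1: |8| − (2+4) = 2
row 2: |-7| − (3+3) = 1
row 3: |5| − (1+3) = 1
minimum over rows = 1 → strictly diagonally dominant (convergence guaranteed)

1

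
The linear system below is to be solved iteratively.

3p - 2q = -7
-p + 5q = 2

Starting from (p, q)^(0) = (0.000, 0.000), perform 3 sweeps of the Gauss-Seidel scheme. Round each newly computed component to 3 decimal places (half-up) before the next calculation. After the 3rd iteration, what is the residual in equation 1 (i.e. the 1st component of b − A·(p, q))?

-0.002

Iteration 1:
  p = (-7 - (-2)·0.000) / (3) = -2.333
  q = (2 - (-1)·-2.333) / (5) = -0.067
Iteration 2:
  p = (-7 - (-2)·-0.067) / (3) = -2.378
  q = (2 - (-1)·-2.378) / (5) = -0.076
Iteration 3:
  p = (-7 - (-2)·-0.076) / (3) = -2.384
  q = (2 - (-1)·-2.384) / (5) = -0.077
Residual b − A·x = (-0.002, 0.001)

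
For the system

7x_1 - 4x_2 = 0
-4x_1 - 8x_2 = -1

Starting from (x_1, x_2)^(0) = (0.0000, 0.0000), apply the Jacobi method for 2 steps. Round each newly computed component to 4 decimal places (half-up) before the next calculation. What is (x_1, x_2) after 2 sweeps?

Iteration 1:
  x_1 = (0 - (-4)·0.0000) / (7) = 0.0000
  x_2 = (-1 - (-4)·0.0000) / (-8) = 0.1250
Iteration 2:
  x_1 = (0 - (-4)·0.1250) / (7) = 0.0714
  x_2 = (-1 - (-4)·0.0000) / (-8) = 0.1250

(0.0714, 0.1250)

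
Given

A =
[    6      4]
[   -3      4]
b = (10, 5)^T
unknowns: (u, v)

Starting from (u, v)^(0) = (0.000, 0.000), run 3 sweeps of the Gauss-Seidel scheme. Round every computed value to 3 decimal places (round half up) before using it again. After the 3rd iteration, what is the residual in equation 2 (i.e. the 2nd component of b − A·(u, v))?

Iteration 1:
  u = (10 - (4)·0.000) / (6) = 1.667
  v = (5 - (-3)·1.667) / (4) = 2.500
Iteration 2:
  u = (10 - (4)·2.500) / (6) = 0.000
  v = (5 - (-3)·0.000) / (4) = 1.250
Iteration 3:
  u = (10 - (4)·1.250) / (6) = 0.833
  v = (5 - (-3)·0.833) / (4) = 1.875
Residual b − A·x = (-2.498, -0.001)

-0.001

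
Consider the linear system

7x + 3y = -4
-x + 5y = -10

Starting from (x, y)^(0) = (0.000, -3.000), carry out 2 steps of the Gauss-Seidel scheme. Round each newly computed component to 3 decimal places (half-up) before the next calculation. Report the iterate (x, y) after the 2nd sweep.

Iteration 1:
  x = (-4 - (3)·-3.000) / (7) = 0.714
  y = (-10 - (-1)·0.714) / (5) = -1.857
Iteration 2:
  x = (-4 - (3)·-1.857) / (7) = 0.224
  y = (-10 - (-1)·0.224) / (5) = -1.955

(0.224, -1.955)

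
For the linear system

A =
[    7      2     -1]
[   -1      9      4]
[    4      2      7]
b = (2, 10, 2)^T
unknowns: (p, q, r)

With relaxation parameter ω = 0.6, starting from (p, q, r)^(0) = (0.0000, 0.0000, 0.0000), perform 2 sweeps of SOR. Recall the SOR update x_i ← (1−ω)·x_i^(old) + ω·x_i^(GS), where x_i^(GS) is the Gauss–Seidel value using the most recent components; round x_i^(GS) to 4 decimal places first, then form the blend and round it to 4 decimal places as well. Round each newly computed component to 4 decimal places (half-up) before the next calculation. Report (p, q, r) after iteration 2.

(0.1235, 0.9471, -0.0347)

Iteration 1:
  p: GS value = (2 - (2)·0.0000 - (-1)·0.0000) / (7) = 0.2857;  p ← (1−ω)·0.0000 + ω·0.2857 = 0.1714
  q: GS value = (10 - (-1)·0.1714 - (4)·0.0000) / (9) = 1.1302;  q ← (1−ω)·0.0000 + ω·1.1302 = 0.6781
  r: GS value = (2 - (4)·0.1714 - (2)·0.6781) / (7) = -0.0060;  r ← (1−ω)·0.0000 + ω·-0.0060 = -0.0036
Iteration 2:
  p: GS value = (2 - (2)·0.6781 - (-1)·-0.0036) / (7) = 0.0915;  p ← (1−ω)·0.1714 + ω·0.0915 = 0.1235
  q: GS value = (10 - (-1)·0.1235 - (4)·-0.0036) / (9) = 1.1264;  q ← (1−ω)·0.6781 + ω·1.1264 = 0.9471
  r: GS value = (2 - (4)·0.1235 - (2)·0.9471) / (7) = -0.0555;  r ← (1−ω)·-0.0036 + ω·-0.0555 = -0.0347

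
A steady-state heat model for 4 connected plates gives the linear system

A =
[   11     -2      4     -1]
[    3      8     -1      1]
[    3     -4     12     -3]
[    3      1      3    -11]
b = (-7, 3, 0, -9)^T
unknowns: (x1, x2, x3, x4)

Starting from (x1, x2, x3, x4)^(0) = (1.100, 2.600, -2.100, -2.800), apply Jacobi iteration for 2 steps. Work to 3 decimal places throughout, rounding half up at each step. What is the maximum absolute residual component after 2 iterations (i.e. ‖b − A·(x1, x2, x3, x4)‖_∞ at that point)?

Iteration 1:
  x1 = (-7 - (-2)·2.600 - (4)·-2.100 - (-1)·-2.800) / (11) = 0.345
  x2 = (3 - (3)·1.100 - (-1)·-2.100 - (1)·-2.800) / (8) = 0.050
  x3 = (0 - (3)·1.100 - (-4)·2.600 - (-3)·-2.800) / (12) = -0.108
  x4 = (-9 - (3)·1.100 - (1)·2.600 - (3)·-2.100) / (-11) = 0.782
Iteration 2:
  x1 = (-7 - (-2)·0.050 - (4)·-0.108 - (-1)·0.782) / (11) = -0.517
  x2 = (3 - (3)·0.345 - (-1)·-0.108 - (1)·0.782) / (8) = 0.134
  x3 = (0 - (3)·0.345 - (-4)·0.050 - (-3)·0.782) / (12) = 0.126
  x4 = (-9 - (3)·0.345 - (1)·0.050 - (3)·-0.108) / (-11) = 0.887
Residual b − A·x = (-0.662, 2.718, 3.236, 1.796); ∞-norm = 3.236

3.236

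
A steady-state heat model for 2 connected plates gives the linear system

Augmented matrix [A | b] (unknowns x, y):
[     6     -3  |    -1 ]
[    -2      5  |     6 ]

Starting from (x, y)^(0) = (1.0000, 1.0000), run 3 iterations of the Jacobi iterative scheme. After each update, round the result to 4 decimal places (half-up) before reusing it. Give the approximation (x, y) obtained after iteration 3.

(0.5000, 1.4533)

Iteration 1:
  x = (-1 - (-3)·1.0000) / (6) = 0.3333
  y = (6 - (-2)·1.0000) / (5) = 1.6000
Iteration 2:
  x = (-1 - (-3)·1.6000) / (6) = 0.6333
  y = (6 - (-2)·0.3333) / (5) = 1.3333
Iteration 3:
  x = (-1 - (-3)·1.3333) / (6) = 0.5000
  y = (6 - (-2)·0.6333) / (5) = 1.4533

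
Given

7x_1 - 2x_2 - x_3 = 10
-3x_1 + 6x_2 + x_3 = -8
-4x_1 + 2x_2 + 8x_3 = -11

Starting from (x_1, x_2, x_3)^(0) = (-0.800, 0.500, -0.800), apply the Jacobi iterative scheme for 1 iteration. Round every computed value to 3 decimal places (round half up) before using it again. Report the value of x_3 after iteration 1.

-1.900

Iteration 1:
  x_1 = (10 - (-2)·0.500 - (-1)·-0.800) / (7) = 1.457
  x_2 = (-8 - (-3)·-0.800 - (1)·-0.800) / (6) = -1.600
  x_3 = (-11 - (-4)·-0.800 - (2)·0.500) / (8) = -1.900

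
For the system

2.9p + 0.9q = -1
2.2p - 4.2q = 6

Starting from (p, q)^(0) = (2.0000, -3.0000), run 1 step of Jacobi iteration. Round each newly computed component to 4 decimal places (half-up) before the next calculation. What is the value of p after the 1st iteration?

Iteration 1:
  p = (-1 - (0.9)·-3.0000) / (2.9) = 0.5862
  q = (6 - (2.2)·2.0000) / (-4.2) = -0.3810

0.5862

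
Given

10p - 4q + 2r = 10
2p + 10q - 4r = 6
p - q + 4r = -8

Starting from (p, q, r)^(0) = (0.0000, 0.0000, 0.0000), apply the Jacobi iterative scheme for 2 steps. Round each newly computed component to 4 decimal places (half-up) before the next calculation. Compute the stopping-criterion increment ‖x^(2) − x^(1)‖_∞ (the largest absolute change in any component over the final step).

1.0000

Iteration 1:
  p = (10 - (-4)·0.0000 - (2)·0.0000) / (10) = 1.0000
  q = (6 - (2)·0.0000 - (-4)·0.0000) / (10) = 0.6000
  r = (-8 - (1)·0.0000 - (-1)·0.0000) / (4) = -2.0000
Iteration 2:
  p = (10 - (-4)·0.6000 - (2)·-2.0000) / (10) = 1.6400
  q = (6 - (2)·1.0000 - (-4)·-2.0000) / (10) = -0.4000
  r = (-8 - (1)·1.0000 - (-1)·0.6000) / (4) = -2.1000
Change: (0.6400, -1.0000, -0.1000) → max |·| = 1.0000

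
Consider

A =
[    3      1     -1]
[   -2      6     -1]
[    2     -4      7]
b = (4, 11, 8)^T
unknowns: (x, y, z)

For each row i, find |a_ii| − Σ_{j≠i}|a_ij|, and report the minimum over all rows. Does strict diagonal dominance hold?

1

row 1: |3| − (1+1) = 1
row 2: |6| − (2+1) = 3
row 3: |7| − (2+4) = 1
minimum over rows = 1 → strictly diagonally dominant (convergence guaranteed)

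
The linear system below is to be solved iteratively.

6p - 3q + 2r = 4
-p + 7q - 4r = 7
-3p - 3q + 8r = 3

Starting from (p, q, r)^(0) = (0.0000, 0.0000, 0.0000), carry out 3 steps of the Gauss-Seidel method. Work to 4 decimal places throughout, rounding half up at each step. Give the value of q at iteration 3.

1.9220

Iteration 1:
  p = (4 - (-3)·0.0000 - (2)·0.0000) / (6) = 0.6667
  q = (7 - (-1)·0.6667 - (-4)·0.0000) / (7) = 1.0952
  r = (3 - (-3)·0.6667 - (-3)·1.0952) / (8) = 1.0357
Iteration 2:
  p = (4 - (-3)·1.0952 - (2)·1.0357) / (6) = 0.8690
  q = (7 - (-1)·0.8690 - (-4)·1.0357) / (7) = 1.7160
  r = (3 - (-3)·0.8690 - (-3)·1.7160) / (8) = 1.3444
Iteration 3:
  p = (4 - (-3)·1.7160 - (2)·1.3444) / (6) = 1.0765
  q = (7 - (-1)·1.0765 - (-4)·1.3444) / (7) = 1.9220
  r = (3 - (-3)·1.0765 - (-3)·1.9220) / (8) = 1.4994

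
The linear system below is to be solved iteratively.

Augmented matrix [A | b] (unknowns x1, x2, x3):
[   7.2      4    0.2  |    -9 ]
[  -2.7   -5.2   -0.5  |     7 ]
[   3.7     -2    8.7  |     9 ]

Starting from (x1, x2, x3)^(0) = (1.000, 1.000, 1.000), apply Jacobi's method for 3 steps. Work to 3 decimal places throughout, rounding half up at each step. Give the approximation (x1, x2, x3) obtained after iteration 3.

Iteration 1:
  x1 = (-9 - (4)·1.000 - (0.2)·1.000) / (7.2) = -1.833
  x2 = (7 - (-2.7)·1.000 - (-0.5)·1.000) / (-5.2) = -1.962
  x3 = (9 - (3.7)·1.000 - (-2)·1.000) / (8.7) = 0.839
Iteration 2:
  x1 = (-9 - (4)·-1.962 - (0.2)·0.839) / (7.2) = -0.183
  x2 = (7 - (-2.7)·-1.833 - (-0.5)·0.839) / (-5.2) = -0.475
  x3 = (9 - (3.7)·-1.833 - (-2)·-1.962) / (8.7) = 1.363
Iteration 3:
  x1 = (-9 - (4)·-0.475 - (0.2)·1.363) / (7.2) = -1.024
  x2 = (7 - (-2.7)·-0.183 - (-0.5)·1.363) / (-5.2) = -1.382
  x3 = (9 - (3.7)·-0.183 - (-2)·-0.475) / (8.7) = 1.003

(-1.024, -1.382, 1.003)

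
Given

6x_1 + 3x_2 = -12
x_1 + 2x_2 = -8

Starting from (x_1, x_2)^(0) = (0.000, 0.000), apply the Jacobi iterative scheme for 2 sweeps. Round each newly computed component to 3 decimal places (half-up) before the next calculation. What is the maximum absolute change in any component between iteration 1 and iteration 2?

Iteration 1:
  x_1 = (-12 - (3)·0.000) / (6) = -2.000
  x_2 = (-8 - (1)·0.000) / (2) = -4.000
Iteration 2:
  x_1 = (-12 - (3)·-4.000) / (6) = 0.000
  x_2 = (-8 - (1)·-2.000) / (2) = -3.000
Change: (2.000, 1.000) → max |·| = 2.000

2.000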